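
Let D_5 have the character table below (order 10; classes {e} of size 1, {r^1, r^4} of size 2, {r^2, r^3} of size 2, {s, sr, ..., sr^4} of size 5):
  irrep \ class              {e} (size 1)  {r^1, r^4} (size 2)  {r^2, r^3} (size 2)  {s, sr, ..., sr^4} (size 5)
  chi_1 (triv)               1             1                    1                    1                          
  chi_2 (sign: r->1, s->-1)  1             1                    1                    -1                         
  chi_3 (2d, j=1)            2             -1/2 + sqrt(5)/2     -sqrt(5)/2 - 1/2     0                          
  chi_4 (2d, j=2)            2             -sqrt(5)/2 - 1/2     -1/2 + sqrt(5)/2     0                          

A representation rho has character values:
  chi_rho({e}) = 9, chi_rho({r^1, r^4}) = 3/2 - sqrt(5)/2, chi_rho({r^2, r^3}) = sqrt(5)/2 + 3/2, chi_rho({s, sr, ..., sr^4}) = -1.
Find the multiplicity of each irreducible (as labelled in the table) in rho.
Multiplicities: chi_1: 1, chi_2: 2, chi_3: 1, chi_4: 2.

Details: Use <chi_rho, chi> = (1/|G|) sum_C |C| * chi_rho(C) * conj(chi(C)) with |G| = 10 for each irreducible chi in the table:
  <chi_rho, chi_1> = (1/10)[1*(9)*conj(1) + 2*(3/2 - sqrt(5)/2)*conj(1) + 2*(sqrt(5)/2 + 3/2)*conj(1) + 5*(-1)*conj(1)]
      = (1/10)[(9) + (3 - sqrt(5)) + (sqrt(5) + 3) + (-5)] = 10/10 = 1
  <chi_rho, chi_2> = (1/10)[1*(9)*conj(1) + 2*(3/2 - sqrt(5)/2)*conj(1) + 2*(sqrt(5)/2 + 3/2)*conj(1) + 5*(-1)*conj(-1)]
      = (1/10)[(9) + (3 - sqrt(5)) + (sqrt(5) + 3) + (5)] = 20/10 = 2
  <chi_rho, chi_3> = (1/10)[1*(9)*conj(2) + 2*(3/2 - sqrt(5)/2)*conj(-1/2 + sqrt(5)/2) + 2*(sqrt(5)/2 + 3/2)*conj(-sqrt(5)/2 - 1/2) + 5*(-1)*conj(0)]
      = (1/10)[(18) + (-4 + 2*sqrt(5)) + (-2*sqrt(5) - 4) + (0)] = 10/10 = 1
  <chi_rho, chi_4> = (1/10)[1*(9)*conj(2) + 2*(3/2 - sqrt(5)/2)*conj(-sqrt(5)/2 - 1/2) + 2*(sqrt(5)/2 + 3/2)*conj(-1/2 + sqrt(5)/2) + 5*(-1)*conj(0)]
      = (1/10)[(18) + (1 - sqrt(5)) + (1 + sqrt(5)) + (0)] = 20/10 = 2
Dimension check: dim(rho) = sum (mult * dim) = 1*1 + 2*1 + 1*2 + 2*2 = 9 = chi_rho(e) = 9.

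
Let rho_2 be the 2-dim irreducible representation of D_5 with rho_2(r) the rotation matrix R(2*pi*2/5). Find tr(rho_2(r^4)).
chi_{rho_2}(r^4) = 2*cos(2*pi*2*4/5) = -sqrt(5)/2 - 1/2

Working: rho_2(r^4) is rotation by angle 2*pi*2*4/5, whose trace is 2*cos(2*pi*2*4/5) = -sqrt(5)/2 - 1/2.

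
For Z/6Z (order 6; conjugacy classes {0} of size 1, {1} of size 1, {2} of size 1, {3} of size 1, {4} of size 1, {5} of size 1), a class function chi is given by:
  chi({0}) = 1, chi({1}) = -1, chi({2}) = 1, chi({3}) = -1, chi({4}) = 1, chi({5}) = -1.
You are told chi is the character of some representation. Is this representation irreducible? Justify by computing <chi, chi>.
Irreducible: <chi, chi> = 1.

<chi, chi> = (1/|G|) sum_C |C| * |chi(C)|^2 = (1/6)[1*|1|^2 + 1*|-1|^2 + 1*|1|^2 + 1*|-1|^2 + 1*|1|^2 + 1*|-1|^2]
  = (1/6)[(1) + (1) + (1) + (1) + (1) + (1)] = 6/6 = 1.
(Exp terms are combined using exp(i*s)*conj(exp(i*t)) = exp(i*(s-t)), and sums of them are collapsed using the identity that for every m > 1 the m distinct m-th roots of unity sum to 0, e.g. 1 + exp(2*I*pi/3) + exp(-2*I*pi/3) = 0.)
A character is irreducible iff <chi, chi> = 1, so this representation is irreducible.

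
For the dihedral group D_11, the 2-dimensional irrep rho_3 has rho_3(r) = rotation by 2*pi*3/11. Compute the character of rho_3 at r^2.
chi_{rho_3}(r^2) = 2*cos(2*pi*3*2/11) = -2*cos(pi/11)

Working: rho_3(r^2) is rotation by angle 2*pi*3*2/11, whose trace is 2*cos(2*pi*3*2/11) = -2*cos(pi/11).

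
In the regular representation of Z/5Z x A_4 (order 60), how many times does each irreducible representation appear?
Each irreducible V_i of dimension d_i appears with multiplicity d_i, i.e. rho_reg = (direct sum over all irreducibles V_i) d_i V_i. The irreducible dimensions for Z/5Z x A_4 are 1, 1, 1, 1, 1, 1, 1, 1, 1, 1, 1, 1, 1, 1, 1, 3, 3, 3, 3, 3: 15 irreducibles of dimension 1, each with multiplicity 1; 5 irreducibles of dimension 3, each with multiplicity 3. Total dimension 15*1*1 + 5*3*3 = 60 = |G|.

Why: General theorem: in the regular representation of a finite group G, each irreducible appears with multiplicity equal to its dimension. Check: dim(rho_reg) = sum d_i^2 = 1 + 1 + 1 + 1 + 1 + 1 + 1 + 1 + 1 + 1 + 1 + 1 + 1 + 1 + 1 + 9 + 9 + 9 + 9 + 9 = 60 = |G|.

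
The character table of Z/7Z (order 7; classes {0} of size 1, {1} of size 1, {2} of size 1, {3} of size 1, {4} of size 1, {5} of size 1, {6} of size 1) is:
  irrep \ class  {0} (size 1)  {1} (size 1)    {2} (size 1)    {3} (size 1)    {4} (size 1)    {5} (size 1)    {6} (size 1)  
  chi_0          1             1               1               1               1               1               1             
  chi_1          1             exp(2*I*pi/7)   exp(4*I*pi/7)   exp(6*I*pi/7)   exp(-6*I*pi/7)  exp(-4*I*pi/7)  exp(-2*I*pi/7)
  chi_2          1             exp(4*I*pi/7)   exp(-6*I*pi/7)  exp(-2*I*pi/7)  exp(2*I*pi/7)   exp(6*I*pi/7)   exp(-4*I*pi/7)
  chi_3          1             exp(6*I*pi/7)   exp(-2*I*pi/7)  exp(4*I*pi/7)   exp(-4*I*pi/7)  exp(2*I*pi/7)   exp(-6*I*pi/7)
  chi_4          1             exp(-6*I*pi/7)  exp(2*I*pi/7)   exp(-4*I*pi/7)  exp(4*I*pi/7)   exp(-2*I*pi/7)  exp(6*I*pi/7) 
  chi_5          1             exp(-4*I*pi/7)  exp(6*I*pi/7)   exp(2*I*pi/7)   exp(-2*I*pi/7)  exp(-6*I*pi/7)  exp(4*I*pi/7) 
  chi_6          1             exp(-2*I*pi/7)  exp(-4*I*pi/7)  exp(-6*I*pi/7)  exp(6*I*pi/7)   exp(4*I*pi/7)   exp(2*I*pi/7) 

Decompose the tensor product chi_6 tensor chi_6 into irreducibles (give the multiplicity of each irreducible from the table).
chi_6 tensor chi_6 = chi_5 (all other irreducibles have multiplicity 0).

Solution. The character of a tensor product is the pointwise product (chi_6 * chi_6)(C) = chi_6(C) * chi_6(C):
  {0}: (1)*(1), {1}: (exp(-2*I*pi/7))*(exp(-2*I*pi/7)), {2}: (exp(-4*I*pi/7))*(exp(-4*I*pi/7)), {3}: (exp(-6*I*pi/7))*(exp(-6*I*pi/7)), {4}: (exp(6*I*pi/7))*(exp(6*I*pi/7)), {5}: (exp(4*I*pi/7))*(exp(4*I*pi/7)), {6}: (exp(2*I*pi/7))*(exp(2*I*pi/7))
so (chi_6 * chi_6) takes values
  {0} -> 1, {1} -> exp(-4*I*pi/7), {2} -> exp(6*I*pi/7), {3} -> exp(2*I*pi/7), {4} -> exp(-2*I*pi/7), {5} -> exp(-6*I*pi/7), {6} -> exp(4*I*pi/7).
Now take the inner product of this character with each irreducible chi from the table, <chi_6*chi_6, chi> = (1/7) sum_C |C| (chi_6*chi_6)(C) conj(chi(C)):
  <chi_6*chi_6, chi_0> = (1/7)[1*(1)*conj(1) + 1*(exp(-4*I*pi/7))*conj(1) + 1*(exp(6*I*pi/7))*conj(1) + 1*(exp(2*I*pi/7))*conj(1) + 1*(exp(-2*I*pi/7))*conj(1) + 1*(exp(-6*I*pi/7))*conj(1) + 1*(exp(4*I*pi/7))*conj(1)]
      = (1/7)[(1) + (exp(-4*I*pi/7)) + (exp(6*I*pi/7)) + (exp(2*I*pi/7)) + (exp(-2*I*pi/7)) + (exp(-6*I*pi/7)) + (exp(4*I*pi/7))] = 0/7 = 0
  <chi_6*chi_6, chi_1> = (1/7)[1*(1)*conj(1) + 1*(exp(-4*I*pi/7))*conj(exp(2*I*pi/7)) + 1*(exp(6*I*pi/7))*conj(exp(4*I*pi/7)) + 1*(exp(2*I*pi/7))*conj(exp(6*I*pi/7)) + 1*(exp(-2*I*pi/7))*conj(exp(-6*I*pi/7)) + 1*(exp(-6*I*pi/7))*conj(exp(-4*I*pi/7)) + 1*(exp(4*I*pi/7))*conj(exp(-2*I*pi/7))]
      = (1/7)[(1) + (exp(-6*I*pi/7)) + (exp(2*I*pi/7)) + (exp(-4*I*pi/7)) + (exp(4*I*pi/7)) + (exp(-2*I*pi/7)) + (exp(6*I*pi/7))] = 0/7 = 0
  <chi_6*chi_6, chi_2> = (1/7)[1*(1)*conj(1) + 1*(exp(-4*I*pi/7))*conj(exp(4*I*pi/7)) + 1*(exp(6*I*pi/7))*conj(exp(-6*I*pi/7)) + 1*(exp(2*I*pi/7))*conj(exp(-2*I*pi/7)) + 1*(exp(-2*I*pi/7))*conj(exp(2*I*pi/7)) + 1*(exp(-6*I*pi/7))*conj(exp(6*I*pi/7)) + 1*(exp(4*I*pi/7))*conj(exp(-4*I*pi/7))]
      = (1/7)[(1) + (exp(6*I*pi/7)) + (exp(-2*I*pi/7)) + (exp(4*I*pi/7)) + (exp(-4*I*pi/7)) + (exp(2*I*pi/7)) + (exp(-6*I*pi/7))] = 0/7 = 0
  <chi_6*chi_6, chi_3> = (1/7)[1*(1)*conj(1) + 1*(exp(-4*I*pi/7))*conj(exp(6*I*pi/7)) + 1*(exp(6*I*pi/7))*conj(exp(-2*I*pi/7)) + 1*(exp(2*I*pi/7))*conj(exp(4*I*pi/7)) + 1*(exp(-2*I*pi/7))*conj(exp(-4*I*pi/7)) + 1*(exp(-6*I*pi/7))*conj(exp(2*I*pi/7)) + 1*(exp(4*I*pi/7))*conj(exp(-6*I*pi/7))]
      = (1/7)[(1) + (exp(4*I*pi/7)) + (exp(-6*I*pi/7)) + (exp(-2*I*pi/7)) + (exp(2*I*pi/7)) + (exp(6*I*pi/7)) + (exp(-4*I*pi/7))] = 0/7 = 0
  <chi_6*chi_6, chi_4> = (1/7)[1*(1)*conj(1) + 1*(exp(-4*I*pi/7))*conj(exp(-6*I*pi/7)) + 1*(exp(6*I*pi/7))*conj(exp(2*I*pi/7)) + 1*(exp(2*I*pi/7))*conj(exp(-4*I*pi/7)) + 1*(exp(-2*I*pi/7))*conj(exp(4*I*pi/7)) + 1*(exp(-6*I*pi/7))*conj(exp(-2*I*pi/7)) + 1*(exp(4*I*pi/7))*conj(exp(6*I*pi/7))]
      = (1/7)[(1) + (exp(2*I*pi/7)) + (exp(4*I*pi/7)) + (exp(6*I*pi/7)) + (exp(-6*I*pi/7)) + (exp(-4*I*pi/7)) + (exp(-2*I*pi/7))] = 0/7 = 0
  <chi_6*chi_6, chi_5> = (1/7)[1*(1)*conj(1) + 1*(exp(-4*I*pi/7))*conj(exp(-4*I*pi/7)) + 1*(exp(6*I*pi/7))*conj(exp(6*I*pi/7)) + 1*(exp(2*I*pi/7))*conj(exp(2*I*pi/7)) + 1*(exp(-2*I*pi/7))*conj(exp(-2*I*pi/7)) + 1*(exp(-6*I*pi/7))*conj(exp(-6*I*pi/7)) + 1*(exp(4*I*pi/7))*conj(exp(4*I*pi/7))]
      = (1/7)[(1) + (1) + (1) + (1) + (1) + (1) + (1)] = 7/7 = 1
  <chi_6*chi_6, chi_6> = (1/7)[1*(1)*conj(1) + 1*(exp(-4*I*pi/7))*conj(exp(-2*I*pi/7)) + 1*(exp(6*I*pi/7))*conj(exp(-4*I*pi/7)) + 1*(exp(2*I*pi/7))*conj(exp(-6*I*pi/7)) + 1*(exp(-2*I*pi/7))*conj(exp(6*I*pi/7)) + 1*(exp(-6*I*pi/7))*conj(exp(4*I*pi/7)) + 1*(exp(4*I*pi/7))*conj(exp(2*I*pi/7))]
      = (1/7)[(1) + (exp(-2*I*pi/7)) + (exp(-4*I*pi/7)) + (exp(-6*I*pi/7)) + (exp(6*I*pi/7)) + (exp(4*I*pi/7)) + (exp(2*I*pi/7))] = 0/7 = 0
(Exp terms are combined using exp(i*s)*conj(exp(i*t)) = exp(i*(s-t)), and sums of them are collapsed using the identity that for every m > 1 the m distinct m-th roots of unity sum to 0, e.g. 1 + exp(2*I*pi/3) + exp(-2*I*pi/3) = 0.)
Hence the multiplicities are chi_5: 1. Dimension check: dim(chi_6)*dim(chi_6) = 1*1 = 1 and sum (mult * dim) = 1*1 = 1.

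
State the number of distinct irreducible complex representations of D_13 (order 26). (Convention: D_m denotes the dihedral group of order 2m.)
8

Derivation: The number of irreducible complex representations of a finite group equals its number of conjugacy classes. D_13 has 8 conjugacy classes ((n+3)/2 for n odd), so D_13 (order 26) has exactly 8 irreducible complex representations.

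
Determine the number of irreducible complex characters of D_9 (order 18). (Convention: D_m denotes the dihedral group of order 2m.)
6

Why: The number of irreducible complex representations of a finite group equals its number of conjugacy classes. D_9 has 6 conjugacy classes ((n+3)/2 for n odd), so D_9 (order 18) has exactly 6 irreducible complex representations.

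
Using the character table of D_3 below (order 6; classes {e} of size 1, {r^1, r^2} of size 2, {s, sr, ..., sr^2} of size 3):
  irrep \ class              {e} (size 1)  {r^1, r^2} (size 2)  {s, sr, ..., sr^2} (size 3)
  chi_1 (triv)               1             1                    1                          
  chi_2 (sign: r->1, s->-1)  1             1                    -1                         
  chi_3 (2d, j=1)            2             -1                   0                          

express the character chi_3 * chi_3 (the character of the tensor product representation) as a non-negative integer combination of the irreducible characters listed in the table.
chi_3 tensor chi_3 = chi_1 + chi_2 + chi_3 (all other irreducibles have multiplicity 0).

Derivation: The character of a tensor product is the pointwise product (chi_3 * chi_3)(C) = chi_3(C) * chi_3(C):
  {e}: (2)*(2), {r^1, r^2}: (-1)*(-1), {s, sr, ..., sr^2}: (0)*(0)
so (chi_3 * chi_3) takes values
  {e} -> 4, {r^1, r^2} -> 1, {s, sr, ..., sr^2} -> 0.
Now take the inner product of this character with each irreducible chi from the table, <chi_3*chi_3, chi> = (1/6) sum_C |C| (chi_3*chi_3)(C) conj(chi(C)):
  <chi_3*chi_3, chi_1> = (1/6)[1*(4)*conj(1) + 2*(1)*conj(1) + 3*(0)*conj(1)]
      = (1/6)[(4) + (2) + (0)] = 6/6 = 1
  <chi_3*chi_3, chi_2> = (1/6)[1*(4)*conj(1) + 2*(1)*conj(1) + 3*(0)*conj(-1)]
      = (1/6)[(4) + (2) + (0)] = 6/6 = 1
  <chi_3*chi_3, chi_3> = (1/6)[1*(4)*conj(2) + 2*(1)*conj(-1) + 3*(0)*conj(0)]
      = (1/6)[(8) + (-2) + (0)] = 6/6 = 1
Hence the multiplicities are chi_1: 1, chi_2: 1, chi_3: 1. Dimension check: dim(chi_3)*dim(chi_3) = 2*2 = 4 and sum (mult * dim) = 1*1 + 1*1 + 1*2 = 4.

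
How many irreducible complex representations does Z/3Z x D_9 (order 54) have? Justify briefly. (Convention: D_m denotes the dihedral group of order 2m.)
18

Why: The number of irreducible complex representations of a finite group equals its number of conjugacy classes. For a direct product, #classes(G x H) = #classes(G) * #classes(H). Z/3Z has 3 classes (abelian), D_9 has 6 classes, so 3 * 6 = 18, so Z/3Z x D_9 (order 54) has exactly 18 irreducible complex representations.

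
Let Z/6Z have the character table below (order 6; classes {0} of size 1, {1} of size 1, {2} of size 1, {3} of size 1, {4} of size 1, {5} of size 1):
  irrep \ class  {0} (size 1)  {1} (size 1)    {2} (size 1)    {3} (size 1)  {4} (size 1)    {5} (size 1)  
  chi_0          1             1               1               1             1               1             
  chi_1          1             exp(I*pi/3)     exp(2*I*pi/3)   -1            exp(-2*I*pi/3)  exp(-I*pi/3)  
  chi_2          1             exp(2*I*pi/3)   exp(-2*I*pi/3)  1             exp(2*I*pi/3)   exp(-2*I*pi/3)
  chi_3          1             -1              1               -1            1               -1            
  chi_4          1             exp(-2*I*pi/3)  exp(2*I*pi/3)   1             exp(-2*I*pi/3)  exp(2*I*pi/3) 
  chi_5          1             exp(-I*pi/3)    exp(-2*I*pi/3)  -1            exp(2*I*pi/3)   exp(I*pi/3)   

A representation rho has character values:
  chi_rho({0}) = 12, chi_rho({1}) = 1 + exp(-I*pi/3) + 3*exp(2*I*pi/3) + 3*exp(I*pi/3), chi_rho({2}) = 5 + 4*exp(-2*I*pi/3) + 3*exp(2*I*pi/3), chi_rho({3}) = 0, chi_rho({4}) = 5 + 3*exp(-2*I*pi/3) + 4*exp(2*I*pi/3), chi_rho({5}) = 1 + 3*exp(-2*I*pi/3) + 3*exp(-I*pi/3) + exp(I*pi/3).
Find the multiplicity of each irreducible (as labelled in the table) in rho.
Multiplicities: chi_0: 3, chi_1: 3, chi_2: 3, chi_3: 2, chi_4: 0, chi_5: 1.

Justification: Use <chi_rho, chi> = (1/|G|) sum_C |C| * chi_rho(C) * conj(chi(C)) with |G| = 6 for each irreducible chi in the table:
  <chi_rho, chi_0> = (1/6)[1*(12)*conj(1) + 1*(1 + exp(-I*pi/3) + 3*exp(2*I*pi/3) + 3*exp(I*pi/3))*conj(1) + 1*(5 + 4*exp(-2*I*pi/3) + 3*exp(2*I*pi/3))*conj(1) + 1*(0)*conj(1) + 1*(5 + 3*exp(-2*I*pi/3) + 4*exp(2*I*pi/3))*conj(1) + 1*(1 + 3*exp(-2*I*pi/3) + 3*exp(-I*pi/3) + exp(I*pi/3))*conj(1)]
      = (1/6)[(12) + (1 + exp(-I*pi/3) + 3*exp(2*I*pi/3) + 3*exp(I*pi/3)) + (5 + 4*exp(-2*I*pi/3) + 3*exp(2*I*pi/3)) + (0) + (5 + 3*exp(-2*I*pi/3) + 4*exp(2*I*pi/3)) + (1 + 3*exp(-2*I*pi/3) + 3*exp(-I*pi/3) + exp(I*pi/3))] = 18/6 = 3
  <chi_rho, chi_1> = (1/6)[1*(12)*conj(1) + 1*(1 + exp(-I*pi/3) + 3*exp(2*I*pi/3) + 3*exp(I*pi/3))*conj(exp(I*pi/3)) + 1*(5 + 4*exp(-2*I*pi/3) + 3*exp(2*I*pi/3))*conj(exp(2*I*pi/3)) + 1*(0)*conj(-1) + 1*(5 + 3*exp(-2*I*pi/3) + 4*exp(2*I*pi/3))*conj(exp(-2*I*pi/3)) + 1*(1 + 3*exp(-2*I*pi/3) + 3*exp(-I*pi/3) + exp(I*pi/3))*conj(exp(-I*pi/3))]
      = (1/6)[(12) + (3 + exp(-2*I*pi/3) + exp(-I*pi/3) + 3*exp(I*pi/3)) + (3 + 5*exp(-2*I*pi/3) + 4*exp(2*I*pi/3)) + (0) + (3 + 4*exp(-2*I*pi/3) + 5*exp(2*I*pi/3)) + (3 + 3*exp(-I*pi/3) + exp(2*I*pi/3) + exp(I*pi/3))] = 18/6 = 3
  <chi_rho, chi_2> = (1/6)[1*(12)*conj(1) + 1*(1 + exp(-I*pi/3) + 3*exp(2*I*pi/3) + 3*exp(I*pi/3))*conj(exp(2*I*pi/3)) + 1*(5 + 4*exp(-2*I*pi/3) + 3*exp(2*I*pi/3))*conj(exp(-2*I*pi/3)) + 1*(0)*conj(1) + 1*(5 + 3*exp(-2*I*pi/3) + 4*exp(2*I*pi/3))*conj(exp(2*I*pi/3)) + 1*(1 + 3*exp(-2*I*pi/3) + 3*exp(-I*pi/3) + exp(I*pi/3))*conj(exp(-2*I*pi/3))]
      = (1/6)[(12) + (2 + 3*exp(-I*pi/3) + exp(-2*I*pi/3)) + (4 + 3*exp(-2*I*pi/3) + 5*exp(2*I*pi/3)) + (0) + (4 + 5*exp(-2*I*pi/3) + 3*exp(2*I*pi/3)) + (2 + exp(2*I*pi/3) + 3*exp(I*pi/3))] = 18/6 = 3
  <chi_rho, chi_3> = (1/6)[1*(12)*conj(1) + 1*(1 + exp(-I*pi/3) + 3*exp(2*I*pi/3) + 3*exp(I*pi/3))*conj(-1) + 1*(5 + 4*exp(-2*I*pi/3) + 3*exp(2*I*pi/3))*conj(1) + 1*(0)*conj(-1) + 1*(5 + 3*exp(-2*I*pi/3) + 4*exp(2*I*pi/3))*conj(1) + 1*(1 + 3*exp(-2*I*pi/3) + 3*exp(-I*pi/3) + exp(I*pi/3))*conj(-1)]
      = (1/6)[(12) + (-1 - 3*exp(I*pi/3) - 3*exp(2*I*pi/3) - exp(-I*pi/3)) + (5 + 4*exp(-2*I*pi/3) + 3*exp(2*I*pi/3)) + (0) + (5 + 3*exp(-2*I*pi/3) + 4*exp(2*I*pi/3)) + (-1 - exp(I*pi/3) - 3*exp(-I*pi/3) - 3*exp(-2*I*pi/3))] = 12/6 = 2
  <chi_rho, chi_4> = (1/6)[1*(12)*conj(1) + 1*(1 + exp(-I*pi/3) + 3*exp(2*I*pi/3) + 3*exp(I*pi/3))*conj(exp(-2*I*pi/3)) + 1*(5 + 4*exp(-2*I*pi/3) + 3*exp(2*I*pi/3))*conj(exp(2*I*pi/3)) + 1*(0)*conj(1) + 1*(5 + 3*exp(-2*I*pi/3) + 4*exp(2*I*pi/3))*conj(exp(-2*I*pi/3)) + 1*(1 + 3*exp(-2*I*pi/3) + 3*exp(-I*pi/3) + exp(I*pi/3))*conj(exp(2*I*pi/3))]
      = (1/6)[(12) + (-3 + 3*exp(-2*I*pi/3) + exp(2*I*pi/3) + exp(I*pi/3)) + (3 + 5*exp(-2*I*pi/3) + 4*exp(2*I*pi/3)) + (0) + (3 + 4*exp(-2*I*pi/3) + 5*exp(2*I*pi/3)) + (-3 + exp(-2*I*pi/3) + exp(-I*pi/3) + 3*exp(2*I*pi/3))] = 0/6 = 0
  <chi_rho, chi_5> = (1/6)[1*(12)*conj(1) + 1*(1 + exp(-I*pi/3) + 3*exp(2*I*pi/3) + 3*exp(I*pi/3))*conj(exp(-I*pi/3)) + 1*(5 + 4*exp(-2*I*pi/3) + 3*exp(2*I*pi/3))*conj(exp(-2*I*pi/3)) + 1*(0)*conj(-1) + 1*(5 + 3*exp(-2*I*pi/3) + 4*exp(2*I*pi/3))*conj(exp(2*I*pi/3)) + 1*(1 + 3*exp(-2*I*pi/3) + 3*exp(-I*pi/3) + exp(I*pi/3))*conj(exp(I*pi/3))]
      = (1/6)[(12) + (-2 + exp(I*pi/3) + 3*exp(2*I*pi/3)) + (4 + 3*exp(-2*I*pi/3) + 5*exp(2*I*pi/3)) + (0) + (4 + 5*exp(-2*I*pi/3) + 3*exp(2*I*pi/3)) + (-2 + 3*exp(-2*I*pi/3) + exp(-I*pi/3))] = 6/6 = 1
(Exp terms are combined using exp(i*s)*conj(exp(i*t)) = exp(i*(s-t)), and sums of them are collapsed using the identity that for every m > 1 the m distinct m-th roots of unity sum to 0, e.g. 1 + exp(2*I*pi/3) + exp(-2*I*pi/3) = 0.)
Dimension check: dim(rho) = sum (mult * dim) = 3*1 + 3*1 + 3*1 + 2*1 + 0*1 + 1*1 = 12 = chi_rho(e) = 12.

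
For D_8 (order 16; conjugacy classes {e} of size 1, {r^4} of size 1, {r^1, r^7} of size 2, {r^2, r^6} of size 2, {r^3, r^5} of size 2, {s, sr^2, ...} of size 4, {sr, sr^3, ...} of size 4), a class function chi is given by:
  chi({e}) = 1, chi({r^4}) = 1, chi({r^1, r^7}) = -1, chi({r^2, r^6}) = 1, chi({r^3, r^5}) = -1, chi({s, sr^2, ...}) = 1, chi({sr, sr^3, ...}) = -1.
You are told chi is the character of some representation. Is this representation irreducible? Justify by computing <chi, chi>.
Irreducible: <chi, chi> = 1.

Justification: <chi, chi> = (1/|G|) sum_C |C| * |chi(C)|^2 = (1/16)[1*|1|^2 + 1*|1|^2 + 2*|-1|^2 + 2*|1|^2 + 2*|-1|^2 + 4*|1|^2 + 4*|-1|^2]
  = (1/16)[(1) + (1) + (2) + (2) + (2) + (4) + (4)] = 16/16 = 1.
A character is irreducible iff <chi, chi> = 1, so this representation is irreducible.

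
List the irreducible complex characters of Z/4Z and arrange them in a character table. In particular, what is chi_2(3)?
Character table of Z/4Z (irreps indexed chi_0,...,chi_3 with chi_k(m) = zeta_4^(k*m), zeta_4 = exp(2*pi*i/4)):
  irrep \ class  {0} (size 1)  {1} (size 1)  {2} (size 1)  {3} (size 1)
  chi_0          1             1             1             1           
  chi_1          1             I             -1            -I          
  chi_2          1             -1            1             -1          
  chi_3          1             -I            -1            I           

Spot check: chi_2(3) = zeta_4^(2*3) = zeta_4^6 = -1.

Justification: Z/4Z is abelian, so all 4 irreducible complex representations are 1-dimensional. They are given by chi_k(m) = zeta_4^(k*m) for k = 0,...,3. Row orthogonality: sum_m chi_k(m) conj(chi_l(m)) = 4 * [k = l].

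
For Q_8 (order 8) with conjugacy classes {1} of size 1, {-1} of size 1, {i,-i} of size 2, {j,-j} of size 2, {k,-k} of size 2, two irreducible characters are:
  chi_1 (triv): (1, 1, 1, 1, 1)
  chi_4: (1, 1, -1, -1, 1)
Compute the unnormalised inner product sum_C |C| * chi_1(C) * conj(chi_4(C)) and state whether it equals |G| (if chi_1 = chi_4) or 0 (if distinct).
Sum = 0; so <chi_1, chi_4> = 0 (distinct irreducibles are orthogonal).

Proof sketch: Compute term by term over conjugacy classes (|C| * chi_1(C) * conj(chi_4(C))):
  1*(1)*conj(1) + 1*(1)*conj(1) + 2*(1)*conj(-1) + 2*(1)*conj(-1) + 2*(1)*conj(1)
  = (1) + (1) + (-2) + (-2) + (2)
  = 0.
Dividing by |G| = 8 gives 0/8 = 0, matching the row-orthogonality relation <chi_1, chi_4> = [chi_1 = chi_4].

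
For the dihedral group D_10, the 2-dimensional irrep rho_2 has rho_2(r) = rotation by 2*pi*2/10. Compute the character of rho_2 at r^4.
chi_{rho_2}(r^4) = 2*cos(2*pi*2*4/10) = -1/2 + sqrt(5)/2

Solution. rho_2(r^4) is rotation by angle 2*pi*2*4/10, whose trace is 2*cos(2*pi*2*4/10) = -1/2 + sqrt(5)/2.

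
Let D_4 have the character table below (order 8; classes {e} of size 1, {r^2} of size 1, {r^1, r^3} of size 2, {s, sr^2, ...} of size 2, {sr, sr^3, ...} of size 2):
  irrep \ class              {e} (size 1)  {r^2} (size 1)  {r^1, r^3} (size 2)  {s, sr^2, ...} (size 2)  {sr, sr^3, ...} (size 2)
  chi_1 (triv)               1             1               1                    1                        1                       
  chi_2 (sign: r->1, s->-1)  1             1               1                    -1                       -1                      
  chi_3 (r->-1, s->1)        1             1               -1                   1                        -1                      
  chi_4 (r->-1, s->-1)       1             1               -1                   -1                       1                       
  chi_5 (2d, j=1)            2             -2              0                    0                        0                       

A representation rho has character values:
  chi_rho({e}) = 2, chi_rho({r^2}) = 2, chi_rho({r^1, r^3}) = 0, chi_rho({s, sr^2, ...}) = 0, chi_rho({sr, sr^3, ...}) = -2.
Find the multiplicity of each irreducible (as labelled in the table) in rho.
Multiplicities: chi_1: 0, chi_2: 1, chi_3: 1, chi_4: 0, chi_5: 0.

Details: Use <chi_rho, chi> = (1/|G|) sum_C |C| * chi_rho(C) * conj(chi(C)) with |G| = 8 for each irreducible chi in the table:
  <chi_rho, chi_1> = (1/8)[1*(2)*conj(1) + 1*(2)*conj(1) + 2*(0)*conj(1) + 2*(0)*conj(1) + 2*(-2)*conj(1)]
      = (1/8)[(2) + (2) + (0) + (0) + (-4)] = 0/8 = 0
  <chi_rho, chi_2> = (1/8)[1*(2)*conj(1) + 1*(2)*conj(1) + 2*(0)*conj(1) + 2*(0)*conj(-1) + 2*(-2)*conj(-1)]
      = (1/8)[(2) + (2) + (0) + (0) + (4)] = 8/8 = 1
  <chi_rho, chi_3> = (1/8)[1*(2)*conj(1) + 1*(2)*conj(1) + 2*(0)*conj(-1) + 2*(0)*conj(1) + 2*(-2)*conj(-1)]
      = (1/8)[(2) + (2) + (0) + (0) + (4)] = 8/8 = 1
  <chi_rho, chi_4> = (1/8)[1*(2)*conj(1) + 1*(2)*conj(1) + 2*(0)*conj(-1) + 2*(0)*conj(-1) + 2*(-2)*conj(1)]
      = (1/8)[(2) + (2) + (0) + (0) + (-4)] = 0/8 = 0
  <chi_rho, chi_5> = (1/8)[1*(2)*conj(2) + 1*(2)*conj(-2) + 2*(0)*conj(0) + 2*(0)*conj(0) + 2*(-2)*conj(0)]
      = (1/8)[(4) + (-4) + (0) + (0) + (0)] = 0/8 = 0
Dimension check: dim(rho) = sum (mult * dim) = 0*1 + 1*1 + 1*1 + 0*1 + 0*2 = 2 = chi_rho(e) = 2.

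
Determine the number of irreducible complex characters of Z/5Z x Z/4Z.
20

The number of irreducible complex representations of a finite group equals its number of conjugacy classes. Z/5Z x Z/4Z is abelian of order 20, so every element is its own conjugacy class: 20 classes, so Z/5Z x Z/4Z (order 20) has exactly 20 irreducible complex representations.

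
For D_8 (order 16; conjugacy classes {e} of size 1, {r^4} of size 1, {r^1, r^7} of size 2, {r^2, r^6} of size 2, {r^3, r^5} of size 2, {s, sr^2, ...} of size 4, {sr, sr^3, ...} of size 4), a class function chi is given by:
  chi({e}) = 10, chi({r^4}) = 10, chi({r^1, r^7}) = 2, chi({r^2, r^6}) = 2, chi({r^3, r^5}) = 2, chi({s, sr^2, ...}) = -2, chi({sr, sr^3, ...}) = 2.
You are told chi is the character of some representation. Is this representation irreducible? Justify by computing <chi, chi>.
Not irreducible (reducible): <chi, chi> = 16 > 1.

Explanation: <chi, chi> = (1/|G|) sum_C |C| * |chi(C)|^2 = (1/16)[1*|10|^2 + 1*|10|^2 + 2*|2|^2 + 2*|2|^2 + 2*|2|^2 + 4*|-2|^2 + 4*|2|^2]
  = (1/16)[(100) + (100) + (8) + (8) + (8) + (16) + (16)] = 256/16 = 16.
A character is irreducible iff <chi, chi> = 1, so this representation is reducible.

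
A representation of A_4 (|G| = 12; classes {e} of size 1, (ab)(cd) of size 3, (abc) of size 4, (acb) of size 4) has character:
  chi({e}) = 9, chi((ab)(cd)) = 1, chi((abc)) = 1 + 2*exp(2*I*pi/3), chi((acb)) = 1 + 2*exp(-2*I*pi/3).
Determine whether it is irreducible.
Not irreducible (reducible): <chi, chi> = 9 > 1.

Explanation: <chi, chi> = (1/|G|) sum_C |C| * |chi(C)|^2 = (1/12)[1*|9|^2 + 3*|1|^2 + 4*|1 + 2*exp(2*I*pi/3)|^2 + 4*|1 + 2*exp(-2*I*pi/3)|^2]
  = (1/12)[(81) + (3) + (12) + (12)] = 108/12 = 9.
(Exp terms are combined using exp(i*s)*conj(exp(i*t)) = exp(i*(s-t)), and sums of them are collapsed using the identity that for every m > 1 the m distinct m-th roots of unity sum to 0, e.g. 1 + exp(2*I*pi/3) + exp(-2*I*pi/3) = 0.)
A character is irreducible iff <chi, chi> = 1, so this representation is reducible.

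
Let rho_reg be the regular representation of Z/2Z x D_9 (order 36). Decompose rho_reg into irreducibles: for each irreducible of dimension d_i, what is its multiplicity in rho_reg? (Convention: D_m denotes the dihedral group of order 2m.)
Each irreducible V_i of dimension d_i appears with multiplicity d_i, i.e. rho_reg = (direct sum over all irreducibles V_i) d_i V_i. The irreducible dimensions for Z/2Z x D_9 are 1, 1, 1, 1, 2, 2, 2, 2, 2, 2, 2, 2: 4 irreducibles of dimension 1, each with multiplicity 1; 8 irreducibles of dimension 2, each with multiplicity 2. Total dimension 4*1*1 + 8*2*2 = 36 = |G|.

Reasoning: General theorem: in the regular representation of a finite group G, each irreducible appears with multiplicity equal to its dimension. Check: dim(rho_reg) = sum d_i^2 = 1 + 1 + 1 + 1 + 4 + 4 + 4 + 4 + 4 + 4 + 4 + 4 = 36 = |G|.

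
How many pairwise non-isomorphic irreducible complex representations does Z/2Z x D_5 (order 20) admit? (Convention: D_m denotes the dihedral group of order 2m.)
8

Details: The number of irreducible complex representations of a finite group equals its number of conjugacy classes. For a direct product, #classes(G x H) = #classes(G) * #classes(H). Z/2Z has 2 classes (abelian), D_5 has 4 classes, so 2 * 4 = 8, so Z/2Z x D_5 (order 20) has exactly 8 irreducible complex representations.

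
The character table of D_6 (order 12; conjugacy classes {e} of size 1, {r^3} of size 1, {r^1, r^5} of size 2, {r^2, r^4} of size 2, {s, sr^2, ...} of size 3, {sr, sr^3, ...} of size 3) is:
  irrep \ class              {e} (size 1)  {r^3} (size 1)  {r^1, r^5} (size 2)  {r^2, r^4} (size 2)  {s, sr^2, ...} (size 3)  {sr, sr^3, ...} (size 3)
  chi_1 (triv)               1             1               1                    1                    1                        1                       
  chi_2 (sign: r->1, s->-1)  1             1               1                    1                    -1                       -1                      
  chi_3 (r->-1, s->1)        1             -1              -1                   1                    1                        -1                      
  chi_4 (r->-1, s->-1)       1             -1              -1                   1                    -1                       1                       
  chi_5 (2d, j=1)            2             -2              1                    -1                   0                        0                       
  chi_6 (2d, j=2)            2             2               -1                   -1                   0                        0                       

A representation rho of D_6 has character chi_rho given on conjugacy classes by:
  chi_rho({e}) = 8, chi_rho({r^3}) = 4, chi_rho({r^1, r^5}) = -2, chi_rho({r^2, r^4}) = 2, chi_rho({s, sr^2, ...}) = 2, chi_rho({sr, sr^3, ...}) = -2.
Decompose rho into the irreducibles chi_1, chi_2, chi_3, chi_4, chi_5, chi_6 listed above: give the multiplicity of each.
Multiplicities: chi_1: 1, chi_2: 1, chi_3: 2, chi_4: 0, chi_5: 0, chi_6: 2.

Details: Use <chi_rho, chi> = (1/|G|) sum_C |C| * chi_rho(C) * conj(chi(C)) with |G| = 12 for each irreducible chi in the table:
  <chi_rho, chi_1> = (1/12)[1*(8)*conj(1) + 1*(4)*conj(1) + 2*(-2)*conj(1) + 2*(2)*conj(1) + 3*(2)*conj(1) + 3*(-2)*conj(1)]
      = (1/12)[(8) + (4) + (-4) + (4) + (6) + (-6)] = 12/12 = 1
  <chi_rho, chi_2> = (1/12)[1*(8)*conj(1) + 1*(4)*conj(1) + 2*(-2)*conj(1) + 2*(2)*conj(1) + 3*(2)*conj(-1) + 3*(-2)*conj(-1)]
      = (1/12)[(8) + (4) + (-4) + (4) + (-6) + (6)] = 12/12 = 1
  <chi_rho, chi_3> = (1/12)[1*(8)*conj(1) + 1*(4)*conj(-1) + 2*(-2)*conj(-1) + 2*(2)*conj(1) + 3*(2)*conj(1) + 3*(-2)*conj(-1)]
      = (1/12)[(8) + (-4) + (4) + (4) + (6) + (6)] = 24/12 = 2
  <chi_rho, chi_4> = (1/12)[1*(8)*conj(1) + 1*(4)*conj(-1) + 2*(-2)*conj(-1) + 2*(2)*conj(1) + 3*(2)*conj(-1) + 3*(-2)*conj(1)]
      = (1/12)[(8) + (-4) + (4) + (4) + (-6) + (-6)] = 0/12 = 0
  <chi_rho, chi_5> = (1/12)[1*(8)*conj(2) + 1*(4)*conj(-2) + 2*(-2)*conj(1) + 2*(2)*conj(-1) + 3*(2)*conj(0) + 3*(-2)*conj(0)]
      = (1/12)[(16) + (-8) + (-4) + (-4) + (0) + (0)] = 0/12 = 0
  <chi_rho, chi_6> = (1/12)[1*(8)*conj(2) + 1*(4)*conj(2) + 2*(-2)*conj(-1) + 2*(2)*conj(-1) + 3*(2)*conj(0) + 3*(-2)*conj(0)]
      = (1/12)[(16) + (8) + (4) + (-4) + (0) + (0)] = 24/12 = 2
Dimension check: dim(rho) = sum (mult * dim) = 1*1 + 1*1 + 2*1 + 0*1 + 0*2 + 2*2 = 8 = chi_rho(e) = 8.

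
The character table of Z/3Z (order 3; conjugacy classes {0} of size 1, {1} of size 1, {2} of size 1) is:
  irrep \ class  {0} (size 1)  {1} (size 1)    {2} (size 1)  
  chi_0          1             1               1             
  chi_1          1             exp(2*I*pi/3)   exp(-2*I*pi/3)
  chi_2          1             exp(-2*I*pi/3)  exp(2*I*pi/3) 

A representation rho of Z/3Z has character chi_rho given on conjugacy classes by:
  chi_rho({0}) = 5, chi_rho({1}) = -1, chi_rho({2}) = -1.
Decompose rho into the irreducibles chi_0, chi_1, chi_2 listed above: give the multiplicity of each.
Multiplicities: chi_0: 1, chi_1: 2, chi_2: 2.

Explanation: Use <chi_rho, chi> = (1/|G|) sum_C |C| * chi_rho(C) * conj(chi(C)) with |G| = 3 for each irreducible chi in the table:
  <chi_rho, chi_0> = (1/3)[1*(5)*conj(1) + 1*(-1)*conj(1) + 1*(-1)*conj(1)]
      = (1/3)[(5) + (-1) + (-1)] = 3/3 = 1
  <chi_rho, chi_1> = (1/3)[1*(5)*conj(1) + 1*(-1)*conj(exp(2*I*pi/3)) + 1*(-1)*conj(exp(-2*I*pi/3))]
      = (1/3)[(5) + (2 + exp(-2*I*pi/3) + 2*exp(2*I*pi/3)) + (2 + 2*exp(-2*I*pi/3) + exp(2*I*pi/3))] = 6/3 = 2
  <chi_rho, chi_2> = (1/3)[1*(5)*conj(1) + 1*(-1)*conj(exp(-2*I*pi/3)) + 1*(-1)*conj(exp(2*I*pi/3))]
      = (1/3)[(5) + (2 + 2*exp(-2*I*pi/3) + exp(2*I*pi/3)) + (2 + exp(-2*I*pi/3) + 2*exp(2*I*pi/3))] = 6/3 = 2
(Exp terms are combined using exp(i*s)*conj(exp(i*t)) = exp(i*(s-t)), and sums of them are collapsed using the identity that for every m > 1 the m distinct m-th roots of unity sum to 0, e.g. 1 + exp(2*I*pi/3) + exp(-2*I*pi/3) = 0.)
Dimension check: dim(rho) = sum (mult * dim) = 1*1 + 2*1 + 2*1 = 5 = chi_rho(e) = 5.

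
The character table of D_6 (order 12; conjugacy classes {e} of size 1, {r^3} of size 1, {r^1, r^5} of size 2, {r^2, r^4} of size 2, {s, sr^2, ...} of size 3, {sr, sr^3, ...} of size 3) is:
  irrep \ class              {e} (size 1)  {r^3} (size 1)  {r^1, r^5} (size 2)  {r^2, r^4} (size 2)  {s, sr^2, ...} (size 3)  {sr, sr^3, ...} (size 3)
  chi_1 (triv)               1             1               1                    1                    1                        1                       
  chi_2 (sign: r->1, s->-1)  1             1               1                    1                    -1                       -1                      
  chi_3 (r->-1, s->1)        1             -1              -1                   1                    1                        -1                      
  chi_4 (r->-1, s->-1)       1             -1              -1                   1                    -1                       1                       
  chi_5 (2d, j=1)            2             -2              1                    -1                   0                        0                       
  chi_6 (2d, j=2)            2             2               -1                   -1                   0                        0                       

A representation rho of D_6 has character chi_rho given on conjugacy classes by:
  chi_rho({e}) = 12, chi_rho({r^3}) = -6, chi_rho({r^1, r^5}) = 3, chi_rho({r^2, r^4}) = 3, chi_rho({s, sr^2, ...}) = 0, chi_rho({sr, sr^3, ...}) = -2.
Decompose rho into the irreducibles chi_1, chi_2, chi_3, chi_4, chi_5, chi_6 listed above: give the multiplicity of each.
Multiplicities: chi_1: 1, chi_2: 2, chi_3: 2, chi_4: 1, chi_5: 3, chi_6: 0.

Justification: Use <chi_rho, chi> = (1/|G|) sum_C |C| * chi_rho(C) * conj(chi(C)) with |G| = 12 for each irreducible chi in the table:
  <chi_rho, chi_1> = (1/12)[1*(12)*conj(1) + 1*(-6)*conj(1) + 2*(3)*conj(1) + 2*(3)*conj(1) + 3*(0)*conj(1) + 3*(-2)*conj(1)]
      = (1/12)[(12) + (-6) + (6) + (6) + (0) + (-6)] = 12/12 = 1
  <chi_rho, chi_2> = (1/12)[1*(12)*conj(1) + 1*(-6)*conj(1) + 2*(3)*conj(1) + 2*(3)*conj(1) + 3*(0)*conj(-1) + 3*(-2)*conj(-1)]
      = (1/12)[(12) + (-6) + (6) + (6) + (0) + (6)] = 24/12 = 2
  <chi_rho, chi_3> = (1/12)[1*(12)*conj(1) + 1*(-6)*conj(-1) + 2*(3)*conj(-1) + 2*(3)*conj(1) + 3*(0)*conj(1) + 3*(-2)*conj(-1)]
      = (1/12)[(12) + (6) + (-6) + (6) + (0) + (6)] = 24/12 = 2
  <chi_rho, chi_4> = (1/12)[1*(12)*conj(1) + 1*(-6)*conj(-1) + 2*(3)*conj(-1) + 2*(3)*conj(1) + 3*(0)*conj(-1) + 3*(-2)*conj(1)]
      = (1/12)[(12) + (6) + (-6) + (6) + (0) + (-6)] = 12/12 = 1
  <chi_rho, chi_5> = (1/12)[1*(12)*conj(2) + 1*(-6)*conj(-2) + 2*(3)*conj(1) + 2*(3)*conj(-1) + 3*(0)*conj(0) + 3*(-2)*conj(0)]
      = (1/12)[(24) + (12) + (6) + (-6) + (0) + (0)] = 36/12 = 3
  <chi_rho, chi_6> = (1/12)[1*(12)*conj(2) + 1*(-6)*conj(2) + 2*(3)*conj(-1) + 2*(3)*conj(-1) + 3*(0)*conj(0) + 3*(-2)*conj(0)]
      = (1/12)[(24) + (-12) + (-6) + (-6) + (0) + (0)] = 0/12 = 0
Dimension check: dim(rho) = sum (mult * dim) = 1*1 + 2*1 + 2*1 + 1*1 + 3*2 + 0*2 = 12 = chi_rho(e) = 12.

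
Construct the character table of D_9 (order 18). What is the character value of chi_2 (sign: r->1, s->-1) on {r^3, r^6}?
Conjugacy classes: {e} of size 1, {r^1, r^8} of size 2, {r^2, r^7} of size 2, {r^3, r^6} of size 2, {r^4, r^5} of size 2, {s, sr, ..., sr^8} of size 9.
Character table:
  irrep \ class              {e} (size 1)  {r^1, r^8} (size 2)  {r^2, r^7} (size 2)  {r^3, r^6} (size 2)  {r^4, r^5} (size 2)  {s, sr, ..., sr^8} (size 9)
  chi_1 (triv)               1             1                    1                    1                    1                    1                          
  chi_2 (sign: r->1, s->-1)  1             1                    1                    1                    1                    -1                         
  chi_3 (2d, j=1)            2             2*cos(2*pi/9)        2*cos(4*pi/9)        -1                   -2*cos(pi/9)         0                          
  chi_4 (2d, j=2)            2             2*cos(4*pi/9)        -2*cos(pi/9)         -1                   2*cos(2*pi/9)        0                          
  chi_5 (2d, j=3)            2             -1                   -1                   2                    -1                   0                          
  chi_6 (2d, j=4)            2             -2*cos(pi/9)         2*cos(2*pi/9)        -1                   2*cos(4*pi/9)        0                          

Spot check: chi_2 (sign: r->1, s->-1) on {r^3, r^6} = 1.

Why: D_9 has order 2*9 = 18 with 6 conjugacy classes, hence 6 irreducibles. Sum of squared dims 1 + 1 + 4 + 4 + 4 + 4 = 18 = |G|. Linear characters come from the abelianisation; the 2-dimensional irreps have character r^k -> 2*cos(2*pi*j*k/9), reflections -> 0.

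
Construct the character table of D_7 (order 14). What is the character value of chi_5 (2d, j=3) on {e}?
Conjugacy classes: {e} of size 1, {r^1, r^6} of size 2, {r^2, r^5} of size 2, {r^3, r^4} of size 2, {s, sr, ..., sr^6} of size 7.
Character table:
  irrep \ class              {e} (size 1)  {r^1, r^6} (size 2)  {r^2, r^5} (size 2)  {r^3, r^4} (size 2)  {s, sr, ..., sr^6} (size 7)
  chi_1 (triv)               1             1                    1                    1                    1                          
  chi_2 (sign: r->1, s->-1)  1             1                    1                    1                    -1                         
  chi_3 (2d, j=1)            2             2*cos(2*pi/7)        -2*cos(3*pi/7)       -2*cos(pi/7)         0                          
  chi_4 (2d, j=2)            2             -2*cos(3*pi/7)       -2*cos(pi/7)         2*cos(2*pi/7)        0                          
  chi_5 (2d, j=3)            2             -2*cos(pi/7)         2*cos(2*pi/7)        -2*cos(3*pi/7)       0                          

Spot check: chi_5 (2d, j=3) on {e} = 2.

Details: D_7 has order 2*7 = 14 with 5 conjugacy classes, hence 5 irreducibles. Sum of squared dims 1 + 1 + 4 + 4 + 4 = 14 = |G|. Linear characters come from the abelianisation; the 2-dimensional irreps have character r^k -> 2*cos(2*pi*j*k/7), reflections -> 0.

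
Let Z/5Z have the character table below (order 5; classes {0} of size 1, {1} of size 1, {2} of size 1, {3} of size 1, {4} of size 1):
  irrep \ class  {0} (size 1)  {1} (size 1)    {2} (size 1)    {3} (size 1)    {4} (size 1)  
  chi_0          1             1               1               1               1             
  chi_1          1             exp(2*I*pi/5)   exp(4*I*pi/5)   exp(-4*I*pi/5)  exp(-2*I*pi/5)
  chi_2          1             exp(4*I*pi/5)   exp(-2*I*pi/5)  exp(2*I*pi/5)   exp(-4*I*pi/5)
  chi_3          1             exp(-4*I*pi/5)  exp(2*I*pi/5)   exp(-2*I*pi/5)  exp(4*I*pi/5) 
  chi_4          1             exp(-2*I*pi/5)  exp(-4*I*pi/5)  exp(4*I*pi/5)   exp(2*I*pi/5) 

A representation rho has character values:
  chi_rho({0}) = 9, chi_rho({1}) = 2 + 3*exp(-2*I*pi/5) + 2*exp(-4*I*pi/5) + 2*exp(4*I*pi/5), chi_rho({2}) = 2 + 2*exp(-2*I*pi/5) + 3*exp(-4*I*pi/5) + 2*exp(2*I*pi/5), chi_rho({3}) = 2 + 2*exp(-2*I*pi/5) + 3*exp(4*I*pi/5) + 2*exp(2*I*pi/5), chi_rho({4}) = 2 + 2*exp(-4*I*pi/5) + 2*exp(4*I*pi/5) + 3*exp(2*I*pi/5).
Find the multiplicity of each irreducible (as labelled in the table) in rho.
Multiplicities: chi_0: 2, chi_1: 0, chi_2: 2, chi_3: 2, chi_4: 3.

Solution. Use <chi_rho, chi> = (1/|G|) sum_C |C| * chi_rho(C) * conj(chi(C)) with |G| = 5 for each irreducible chi in the table:
  <chi_rho, chi_0> = (1/5)[1*(9)*conj(1) + 1*(2 + 3*exp(-2*I*pi/5) + 2*exp(-4*I*pi/5) + 2*exp(4*I*pi/5))*conj(1) + 1*(2 + 2*exp(-2*I*pi/5) + 3*exp(-4*I*pi/5) + 2*exp(2*I*pi/5))*conj(1) + 1*(2 + 2*exp(-2*I*pi/5) + 3*exp(4*I*pi/5) + 2*exp(2*I*pi/5))*conj(1) + 1*(2 + 2*exp(-4*I*pi/5) + 2*exp(4*I*pi/5) + 3*exp(2*I*pi/5))*conj(1)]
      = (1/5)[(9) + (2 + 3*exp(-2*I*pi/5) + 2*exp(-4*I*pi/5) + 2*exp(4*I*pi/5)) + (2 + 2*exp(-2*I*pi/5) + 3*exp(-4*I*pi/5) + 2*exp(2*I*pi/5)) + (2 + 2*exp(-2*I*pi/5) + 3*exp(4*I*pi/5) + 2*exp(2*I*pi/5)) + (2 + 2*exp(-4*I*pi/5) + 2*exp(4*I*pi/5) + 3*exp(2*I*pi/5))] = 10/5 = 2
  <chi_rho, chi_1> = (1/5)[1*(9)*conj(1) + 1*(2 + 3*exp(-2*I*pi/5) + 2*exp(-4*I*pi/5) + 2*exp(4*I*pi/5))*conj(exp(2*I*pi/5)) + 1*(2 + 2*exp(-2*I*pi/5) + 3*exp(-4*I*pi/5) + 2*exp(2*I*pi/5))*conj(exp(4*I*pi/5)) + 1*(2 + 2*exp(-2*I*pi/5) + 3*exp(4*I*pi/5) + 2*exp(2*I*pi/5))*conj(exp(-4*I*pi/5)) + 1*(2 + 2*exp(-4*I*pi/5) + 2*exp(4*I*pi/5) + 3*exp(2*I*pi/5))*conj(exp(-2*I*pi/5))]
      = (1/5)[(9) + (2*exp(-2*I*pi/5) + 3*exp(-4*I*pi/5) + 2*exp(4*I*pi/5) + 2*exp(2*I*pi/5)) + (2*exp(-2*I*pi/5) + 2*exp(-4*I*pi/5) + 2*exp(4*I*pi/5) + 3*exp(2*I*pi/5)) + (3*exp(-2*I*pi/5) + 2*exp(-4*I*pi/5) + 2*exp(4*I*pi/5) + 2*exp(2*I*pi/5)) + (2*exp(-2*I*pi/5) + 2*exp(-4*I*pi/5) + 3*exp(4*I*pi/5) + 2*exp(2*I*pi/5))] = 0/5 = 0
  <chi_rho, chi_2> = (1/5)[1*(9)*conj(1) + 1*(2 + 3*exp(-2*I*pi/5) + 2*exp(-4*I*pi/5) + 2*exp(4*I*pi/5))*conj(exp(4*I*pi/5)) + 1*(2 + 2*exp(-2*I*pi/5) + 3*exp(-4*I*pi/5) + 2*exp(2*I*pi/5))*conj(exp(-2*I*pi/5)) + 1*(2 + 2*exp(-2*I*pi/5) + 3*exp(4*I*pi/5) + 2*exp(2*I*pi/5))*conj(exp(2*I*pi/5)) + 1*(2 + 2*exp(-4*I*pi/5) + 2*exp(4*I*pi/5) + 3*exp(2*I*pi/5))*conj(exp(-4*I*pi/5))]
      = (1/5)[(9) + (2 + 2*exp(-4*I*pi/5) + 3*exp(4*I*pi/5) + 2*exp(2*I*pi/5)) + (2 + 3*exp(-2*I*pi/5) + 2*exp(4*I*pi/5) + 2*exp(2*I*pi/5)) + (2 + 2*exp(-2*I*pi/5) + 2*exp(-4*I*pi/5) + 3*exp(2*I*pi/5)) + (2 + 2*exp(-2*I*pi/5) + 3*exp(-4*I*pi/5) + 2*exp(4*I*pi/5))] = 10/5 = 2
  <chi_rho, chi_3> = (1/5)[1*(9)*conj(1) + 1*(2 + 3*exp(-2*I*pi/5) + 2*exp(-4*I*pi/5) + 2*exp(4*I*pi/5))*conj(exp(-4*I*pi/5)) + 1*(2 + 2*exp(-2*I*pi/5) + 3*exp(-4*I*pi/5) + 2*exp(2*I*pi/5))*conj(exp(2*I*pi/5)) + 1*(2 + 2*exp(-2*I*pi/5) + 3*exp(4*I*pi/5) + 2*exp(2*I*pi/5))*conj(exp(-2*I*pi/5)) + 1*(2 + 2*exp(-4*I*pi/5) + 2*exp(4*I*pi/5) + 3*exp(2*I*pi/5))*conj(exp(4*I*pi/5))]
      = (1/5)[(9) + (2 + 2*exp(-2*I*pi/5) + 2*exp(4*I*pi/5) + 3*exp(2*I*pi/5)) + (2 + 2*exp(-2*I*pi/5) + 2*exp(-4*I*pi/5) + 3*exp(4*I*pi/5)) + (2 + 3*exp(-4*I*pi/5) + 2*exp(4*I*pi/5) + 2*exp(2*I*pi/5)) + (2 + 3*exp(-2*I*pi/5) + 2*exp(-4*I*pi/5) + 2*exp(2*I*pi/5))] = 10/5 = 2
  <chi_rho, chi_4> = (1/5)[1*(9)*conj(1) + 1*(2 + 3*exp(-2*I*pi/5) + 2*exp(-4*I*pi/5) + 2*exp(4*I*pi/5))*conj(exp(-2*I*pi/5)) + 1*(2 + 2*exp(-2*I*pi/5) + 3*exp(-4*I*pi/5) + 2*exp(2*I*pi/5))*conj(exp(-4*I*pi/5)) + 1*(2 + 2*exp(-2*I*pi/5) + 3*exp(4*I*pi/5) + 2*exp(2*I*pi/5))*conj(exp(4*I*pi/5)) + 1*(2 + 2*exp(-4*I*pi/5) + 2*exp(4*I*pi/5) + 3*exp(2*I*pi/5))*conj(exp(2*I*pi/5))]
      = (1/5)[(9) + (3 + 2*exp(-2*I*pi/5) + 2*exp(-4*I*pi/5) + 2*exp(2*I*pi/5)) + (3 + 2*exp(-4*I*pi/5) + 2*exp(4*I*pi/5) + 2*exp(2*I*pi/5)) + (3 + 2*exp(-2*I*pi/5) + 2*exp(-4*I*pi/5) + 2*exp(4*I*pi/5)) + (3 + 2*exp(-2*I*pi/5) + 2*exp(4*I*pi/5) + 2*exp(2*I*pi/5))] = 15/5 = 3
(Exp terms are combined using exp(i*s)*conj(exp(i*t)) = exp(i*(s-t)), and sums of them are collapsed using the identity that for every m > 1 the m distinct m-th roots of unity sum to 0, e.g. 1 + exp(2*I*pi/3) + exp(-2*I*pi/3) = 0.)
Dimension check: dim(rho) = sum (mult * dim) = 2*1 + 0*1 + 2*1 + 2*1 + 3*1 = 9 = chi_rho(e) = 9.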